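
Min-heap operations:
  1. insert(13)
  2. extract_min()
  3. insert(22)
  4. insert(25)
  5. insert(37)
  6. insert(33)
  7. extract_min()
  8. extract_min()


insert(13) -> [13]
extract_min()->13, []
insert(22) -> [22]
insert(25) -> [22, 25]
insert(37) -> [22, 25, 37]
insert(33) -> [22, 25, 37, 33]
extract_min()->22, [25, 33, 37]
extract_min()->25, [33, 37]

Final heap: [33, 37]


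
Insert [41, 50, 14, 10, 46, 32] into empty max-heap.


Insert 41: [41]
Insert 50: [50, 41]
Insert 14: [50, 41, 14]
Insert 10: [50, 41, 14, 10]
Insert 46: [50, 46, 14, 10, 41]
Insert 32: [50, 46, 32, 10, 41, 14]

Final heap: [50, 46, 32, 10, 41, 14]


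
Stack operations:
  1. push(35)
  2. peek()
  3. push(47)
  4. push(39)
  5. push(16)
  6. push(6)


push(35) -> [35]
peek()->35
push(47) -> [35, 47]
push(39) -> [35, 47, 39]
push(16) -> [35, 47, 39, 16]
push(6) -> [35, 47, 39, 16, 6]

Final stack: [35, 47, 39, 16, 6]


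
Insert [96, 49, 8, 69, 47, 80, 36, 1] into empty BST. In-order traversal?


Insert 96: root
Insert 49: L from 96
Insert 8: L from 96 -> L from 49
Insert 69: L from 96 -> R from 49
Insert 47: L from 96 -> L from 49 -> R from 8
Insert 80: L from 96 -> R from 49 -> R from 69
Insert 36: L from 96 -> L from 49 -> R from 8 -> L from 47
Insert 1: L from 96 -> L from 49 -> L from 8

In-order: [1, 8, 36, 47, 49, 69, 80, 96]


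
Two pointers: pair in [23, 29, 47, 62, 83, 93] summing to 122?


lo=0(23)+hi=5(93)=116
lo=1(29)+hi=5(93)=122

Yes: 29+93=122


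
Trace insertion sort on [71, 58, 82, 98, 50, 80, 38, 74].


Initial: [71, 58, 82, 98, 50, 80, 38, 74]
Insert 58: [58, 71, 82, 98, 50, 80, 38, 74]
Insert 82: [58, 71, 82, 98, 50, 80, 38, 74]
Insert 98: [58, 71, 82, 98, 50, 80, 38, 74]
Insert 50: [50, 58, 71, 82, 98, 80, 38, 74]
Insert 80: [50, 58, 71, 80, 82, 98, 38, 74]
Insert 38: [38, 50, 58, 71, 80, 82, 98, 74]
Insert 74: [38, 50, 58, 71, 74, 80, 82, 98]

Sorted: [38, 50, 58, 71, 74, 80, 82, 98]


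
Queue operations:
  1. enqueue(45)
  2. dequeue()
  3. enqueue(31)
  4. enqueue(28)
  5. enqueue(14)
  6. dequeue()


enqueue(45) -> [45]
dequeue()->45, []
enqueue(31) -> [31]
enqueue(28) -> [31, 28]
enqueue(14) -> [31, 28, 14]
dequeue()->31, [28, 14]

Final queue: [28, 14]


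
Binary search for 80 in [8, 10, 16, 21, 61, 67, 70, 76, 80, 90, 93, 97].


Step 1: lo=0, hi=11, mid=5, val=67
Step 2: lo=6, hi=11, mid=8, val=80

Found at index 8


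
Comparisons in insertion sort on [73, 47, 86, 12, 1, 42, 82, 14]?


Algorithm: insertion sort
Input: [73, 47, 86, 12, 1, 42, 82, 14]
Sorted: [1, 12, 14, 42, 47, 73, 82, 86]

21


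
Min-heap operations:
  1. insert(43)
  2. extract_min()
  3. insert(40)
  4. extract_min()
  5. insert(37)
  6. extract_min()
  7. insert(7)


insert(43) -> [43]
extract_min()->43, []
insert(40) -> [40]
extract_min()->40, []
insert(37) -> [37]
extract_min()->37, []
insert(7) -> [7]

Final heap: [7]


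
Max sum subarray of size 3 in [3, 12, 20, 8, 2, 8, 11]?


[0:3]: 35
[1:4]: 40
[2:5]: 30
[3:6]: 18
[4:7]: 21

Max: 40 at [1:4]


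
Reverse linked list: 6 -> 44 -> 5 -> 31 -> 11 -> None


Step 1: curr=6, set curr.next=prev(None) | reversed so far: 6
Step 2: curr=44, set curr.next=prev(6) | reversed so far: 44 -> 6
Step 3: curr=5, set curr.next=prev(44) | reversed so far: 5 -> 44 -> 6
Step 4: curr=31, set curr.next=prev(5) | reversed so far: 31 -> 5 -> 44 -> 6
Step 5: curr=11, set curr.next=prev(31) | reversed so far: 11 -> 31 -> 5 -> 44 -> 6

11 -> 31 -> 5 -> 44 -> 6 -> None


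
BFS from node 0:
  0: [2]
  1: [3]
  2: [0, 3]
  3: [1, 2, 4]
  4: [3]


Visit 0, enqueue [2]
Visit 2, enqueue [3]
Visit 3, enqueue [1, 4]
Visit 1, enqueue []
Visit 4, enqueue []

BFS order: [0, 2, 3, 1, 4]


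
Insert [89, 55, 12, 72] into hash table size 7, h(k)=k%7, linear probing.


Insert 89: h=5 -> slot 5
Insert 55: h=6 -> slot 6
Insert 12: h=5, 2 probes -> slot 0
Insert 72: h=2 -> slot 2

Table: [12, None, 72, None, None, 89, 55]


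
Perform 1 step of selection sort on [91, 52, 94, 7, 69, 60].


Initial: [91, 52, 94, 7, 69, 60]
Step 1: min=7 at 3
  Swap: [7, 52, 94, 91, 69, 60]

After 1 step: [7, 52, 94, 91, 69, 60]


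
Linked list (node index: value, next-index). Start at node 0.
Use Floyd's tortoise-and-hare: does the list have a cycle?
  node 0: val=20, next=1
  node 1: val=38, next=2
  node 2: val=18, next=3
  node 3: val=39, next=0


Floyd's tortoise (slow, +1) and hare (fast, +2):
  init: slow=0, fast=0
  step 1: slow=1, fast=2
  step 2: slow=2, fast=0
  step 3: slow=3, fast=2
  step 4: slow=0, fast=0
  slow == fast at node 0: cycle detected

Cycle: yes


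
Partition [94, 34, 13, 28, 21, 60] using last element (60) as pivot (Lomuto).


Pivot: 60
  34 <= 60: swap -> [34, 94, 13, 28, 21, 60]
  13 <= 60: swap -> [34, 13, 94, 28, 21, 60]
  28 <= 60: swap -> [34, 13, 28, 94, 21, 60]
  21 <= 60: swap -> [34, 13, 28, 21, 94, 60]
Place pivot at 4: [34, 13, 28, 21, 60, 94]

Partitioned: [34, 13, 28, 21, 60, 94]


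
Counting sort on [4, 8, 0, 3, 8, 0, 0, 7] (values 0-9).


Input: [4, 8, 0, 3, 8, 0, 0, 7]
Counts: [3, 0, 0, 1, 1, 0, 0, 1, 2, 0]

Sorted: [0, 0, 0, 3, 4, 7, 8, 8]


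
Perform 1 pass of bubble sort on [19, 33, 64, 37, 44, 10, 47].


Initial: [19, 33, 64, 37, 44, 10, 47]
Pass 1: [19, 33, 37, 44, 10, 47, 64] (4 swaps)

After 1 pass: [19, 33, 37, 44, 10, 47, 64]


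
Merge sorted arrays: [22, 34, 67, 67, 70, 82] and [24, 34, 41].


Take 22 from A
Take 24 from B
Take 34 from A
Take 34 from B
Take 41 from B

Merged: [22, 24, 34, 34, 41, 67, 67, 70, 82]


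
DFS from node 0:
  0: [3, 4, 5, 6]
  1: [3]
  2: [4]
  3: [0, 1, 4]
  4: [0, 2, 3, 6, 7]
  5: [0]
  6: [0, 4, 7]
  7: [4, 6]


Visit 0, push [6, 5, 4, 3]
Visit 3, push [4, 1]
Visit 1, push []
Visit 4, push [7, 6, 2]
Visit 2, push []
Visit 6, push [7]
Visit 7, push []
Visit 5, push []

DFS order: [0, 3, 1, 4, 2, 6, 7, 5]


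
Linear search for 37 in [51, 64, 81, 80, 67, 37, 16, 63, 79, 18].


i=0: 51!=37
i=1: 64!=37
i=2: 81!=37
i=3: 80!=37
i=4: 67!=37
i=5: 37==37 found!

Found at 5, 6 comps


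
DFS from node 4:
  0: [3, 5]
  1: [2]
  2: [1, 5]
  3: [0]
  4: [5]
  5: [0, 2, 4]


Visit 4, push [5]
Visit 5, push [2, 0]
Visit 0, push [3]
Visit 3, push []
Visit 2, push [1]
Visit 1, push []

DFS order: [4, 5, 0, 3, 2, 1]


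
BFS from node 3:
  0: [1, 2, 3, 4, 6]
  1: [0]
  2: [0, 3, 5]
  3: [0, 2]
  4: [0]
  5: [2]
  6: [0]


Visit 3, enqueue [0, 2]
Visit 0, enqueue [1, 4, 6]
Visit 2, enqueue [5]
Visit 1, enqueue []
Visit 4, enqueue []
Visit 6, enqueue []
Visit 5, enqueue []

BFS order: [3, 0, 2, 1, 4, 6, 5]


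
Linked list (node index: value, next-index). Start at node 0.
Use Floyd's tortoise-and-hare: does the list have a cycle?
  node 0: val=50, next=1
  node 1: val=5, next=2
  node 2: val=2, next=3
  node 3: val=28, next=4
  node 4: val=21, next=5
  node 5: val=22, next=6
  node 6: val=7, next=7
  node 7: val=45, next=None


Floyd's tortoise (slow, +1) and hare (fast, +2):
  init: slow=0, fast=0
  step 1: slow=1, fast=2
  step 2: slow=2, fast=4
  step 3: slow=3, fast=6
  step 4: fast 6->7->None, no cycle

Cycle: no


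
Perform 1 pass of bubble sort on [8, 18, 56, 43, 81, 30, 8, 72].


Initial: [8, 18, 56, 43, 81, 30, 8, 72]
Pass 1: [8, 18, 43, 56, 30, 8, 72, 81] (4 swaps)

After 1 pass: [8, 18, 43, 56, 30, 8, 72, 81]


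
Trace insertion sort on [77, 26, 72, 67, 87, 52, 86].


Initial: [77, 26, 72, 67, 87, 52, 86]
Insert 26: [26, 77, 72, 67, 87, 52, 86]
Insert 72: [26, 72, 77, 67, 87, 52, 86]
Insert 67: [26, 67, 72, 77, 87, 52, 86]
Insert 87: [26, 67, 72, 77, 87, 52, 86]
Insert 52: [26, 52, 67, 72, 77, 87, 86]
Insert 86: [26, 52, 67, 72, 77, 86, 87]

Sorted: [26, 52, 67, 72, 77, 86, 87]


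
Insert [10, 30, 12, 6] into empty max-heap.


Insert 10: [10]
Insert 30: [30, 10]
Insert 12: [30, 10, 12]
Insert 6: [30, 10, 12, 6]

Final heap: [30, 10, 12, 6]


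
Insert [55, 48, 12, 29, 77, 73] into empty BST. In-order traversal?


Insert 55: root
Insert 48: L from 55
Insert 12: L from 55 -> L from 48
Insert 29: L from 55 -> L from 48 -> R from 12
Insert 77: R from 55
Insert 73: R from 55 -> L from 77

In-order: [12, 29, 48, 55, 73, 77]


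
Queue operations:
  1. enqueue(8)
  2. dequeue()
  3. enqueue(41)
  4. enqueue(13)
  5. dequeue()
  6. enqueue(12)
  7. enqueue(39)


enqueue(8) -> [8]
dequeue()->8, []
enqueue(41) -> [41]
enqueue(13) -> [41, 13]
dequeue()->41, [13]
enqueue(12) -> [13, 12]
enqueue(39) -> [13, 12, 39]

Final queue: [13, 12, 39]


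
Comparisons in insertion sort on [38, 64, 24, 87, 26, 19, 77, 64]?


Algorithm: insertion sort
Input: [38, 64, 24, 87, 26, 19, 77, 64]
Sorted: [19, 24, 26, 38, 64, 64, 77, 87]

18


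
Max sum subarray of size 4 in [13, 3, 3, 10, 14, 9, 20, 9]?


[0:4]: 29
[1:5]: 30
[2:6]: 36
[3:7]: 53
[4:8]: 52

Max: 53 at [3:7]


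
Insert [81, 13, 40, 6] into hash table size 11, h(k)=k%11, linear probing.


Insert 81: h=4 -> slot 4
Insert 13: h=2 -> slot 2
Insert 40: h=7 -> slot 7
Insert 6: h=6 -> slot 6

Table: [None, None, 13, None, 81, None, 6, 40, None, None, None]


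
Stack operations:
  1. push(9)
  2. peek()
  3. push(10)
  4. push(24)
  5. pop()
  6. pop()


push(9) -> [9]
peek()->9
push(10) -> [9, 10]
push(24) -> [9, 10, 24]
pop()->24, [9, 10]
pop()->10, [9]

Final stack: [9]


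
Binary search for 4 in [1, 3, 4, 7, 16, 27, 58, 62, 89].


Step 1: lo=0, hi=8, mid=4, val=16
Step 2: lo=0, hi=3, mid=1, val=3
Step 3: lo=2, hi=3, mid=2, val=4

Found at index 2


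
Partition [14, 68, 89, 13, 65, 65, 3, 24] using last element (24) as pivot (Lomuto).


Pivot: 24
  14 <= 24: advance i (no swap)
  13 <= 24: swap -> [14, 13, 89, 68, 65, 65, 3, 24]
  3 <= 24: swap -> [14, 13, 3, 68, 65, 65, 89, 24]
Place pivot at 3: [14, 13, 3, 24, 65, 65, 89, 68]

Partitioned: [14, 13, 3, 24, 65, 65, 89, 68]


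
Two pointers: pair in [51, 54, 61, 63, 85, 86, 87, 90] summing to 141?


lo=0(51)+hi=7(90)=141

Yes: 51+90=141


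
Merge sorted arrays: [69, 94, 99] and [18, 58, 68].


Take 18 from B
Take 58 from B
Take 68 from B

Merged: [18, 58, 68, 69, 94, 99]


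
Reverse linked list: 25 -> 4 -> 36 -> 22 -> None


Step 1: curr=25, set curr.next=prev(None) | reversed so far: 25
Step 2: curr=4, set curr.next=prev(25) | reversed so far: 4 -> 25
Step 3: curr=36, set curr.next=prev(4) | reversed so far: 36 -> 4 -> 25
Step 4: curr=22, set curr.next=prev(36) | reversed so far: 22 -> 36 -> 4 -> 25

22 -> 36 -> 4 -> 25 -> None


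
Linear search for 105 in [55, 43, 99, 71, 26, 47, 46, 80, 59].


i=0: 55!=105
i=1: 43!=105
i=2: 99!=105
i=3: 71!=105
i=4: 26!=105
i=5: 47!=105
i=6: 46!=105
i=7: 80!=105
i=8: 59!=105

Not found, 9 comps


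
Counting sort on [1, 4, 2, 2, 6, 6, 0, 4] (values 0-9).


Input: [1, 4, 2, 2, 6, 6, 0, 4]
Counts: [1, 1, 2, 0, 2, 0, 2, 0, 0, 0]

Sorted: [0, 1, 2, 2, 4, 4, 6, 6]


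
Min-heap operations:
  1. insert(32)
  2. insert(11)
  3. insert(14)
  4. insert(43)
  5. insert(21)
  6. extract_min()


insert(32) -> [32]
insert(11) -> [11, 32]
insert(14) -> [11, 32, 14]
insert(43) -> [11, 32, 14, 43]
insert(21) -> [11, 21, 14, 43, 32]
extract_min()->11, [14, 21, 32, 43]

Final heap: [14, 21, 32, 43]


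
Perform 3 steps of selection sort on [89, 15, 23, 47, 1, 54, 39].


Initial: [89, 15, 23, 47, 1, 54, 39]
Step 1: min=1 at 4
  Swap: [1, 15, 23, 47, 89, 54, 39]
Step 2: min=15 at 1
  Swap: [1, 15, 23, 47, 89, 54, 39]
Step 3: min=23 at 2
  Swap: [1, 15, 23, 47, 89, 54, 39]

After 3 steps: [1, 15, 23, 47, 89, 54, 39]


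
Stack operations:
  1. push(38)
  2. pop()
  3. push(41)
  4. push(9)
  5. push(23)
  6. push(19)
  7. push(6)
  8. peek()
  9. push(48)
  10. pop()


push(38) -> [38]
pop()->38, []
push(41) -> [41]
push(9) -> [41, 9]
push(23) -> [41, 9, 23]
push(19) -> [41, 9, 23, 19]
push(6) -> [41, 9, 23, 19, 6]
peek()->6
push(48) -> [41, 9, 23, 19, 6, 48]
pop()->48, [41, 9, 23, 19, 6]

Final stack: [41, 9, 23, 19, 6]


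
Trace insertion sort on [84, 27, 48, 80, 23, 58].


Initial: [84, 27, 48, 80, 23, 58]
Insert 27: [27, 84, 48, 80, 23, 58]
Insert 48: [27, 48, 84, 80, 23, 58]
Insert 80: [27, 48, 80, 84, 23, 58]
Insert 23: [23, 27, 48, 80, 84, 58]
Insert 58: [23, 27, 48, 58, 80, 84]

Sorted: [23, 27, 48, 58, 80, 84]


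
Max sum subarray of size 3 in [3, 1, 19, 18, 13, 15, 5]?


[0:3]: 23
[1:4]: 38
[2:5]: 50
[3:6]: 46
[4:7]: 33

Max: 50 at [2:5]


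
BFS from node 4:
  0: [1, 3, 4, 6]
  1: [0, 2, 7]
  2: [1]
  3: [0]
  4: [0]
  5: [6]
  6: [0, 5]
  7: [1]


Visit 4, enqueue [0]
Visit 0, enqueue [1, 3, 6]
Visit 1, enqueue [2, 7]
Visit 3, enqueue []
Visit 6, enqueue [5]
Visit 2, enqueue []
Visit 7, enqueue []
Visit 5, enqueue []

BFS order: [4, 0, 1, 3, 6, 2, 7, 5]


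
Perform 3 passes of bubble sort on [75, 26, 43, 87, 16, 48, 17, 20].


Initial: [75, 26, 43, 87, 16, 48, 17, 20]
Pass 1: [26, 43, 75, 16, 48, 17, 20, 87] (6 swaps)
Pass 2: [26, 43, 16, 48, 17, 20, 75, 87] (4 swaps)
Pass 3: [26, 16, 43, 17, 20, 48, 75, 87] (3 swaps)

After 3 passes: [26, 16, 43, 17, 20, 48, 75, 87]


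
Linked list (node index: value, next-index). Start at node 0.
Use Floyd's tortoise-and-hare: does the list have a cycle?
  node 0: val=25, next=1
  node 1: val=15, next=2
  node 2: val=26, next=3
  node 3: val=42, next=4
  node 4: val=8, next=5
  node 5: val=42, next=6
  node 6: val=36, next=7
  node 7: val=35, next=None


Floyd's tortoise (slow, +1) and hare (fast, +2):
  init: slow=0, fast=0
  step 1: slow=1, fast=2
  step 2: slow=2, fast=4
  step 3: slow=3, fast=6
  step 4: fast 6->7->None, no cycle

Cycle: no


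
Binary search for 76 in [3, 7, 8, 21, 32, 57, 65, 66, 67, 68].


Step 1: lo=0, hi=9, mid=4, val=32
Step 2: lo=5, hi=9, mid=7, val=66
Step 3: lo=8, hi=9, mid=8, val=67
Step 4: lo=9, hi=9, mid=9, val=68

Not found


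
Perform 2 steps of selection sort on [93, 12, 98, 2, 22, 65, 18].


Initial: [93, 12, 98, 2, 22, 65, 18]
Step 1: min=2 at 3
  Swap: [2, 12, 98, 93, 22, 65, 18]
Step 2: min=12 at 1
  Swap: [2, 12, 98, 93, 22, 65, 18]

After 2 steps: [2, 12, 98, 93, 22, 65, 18]


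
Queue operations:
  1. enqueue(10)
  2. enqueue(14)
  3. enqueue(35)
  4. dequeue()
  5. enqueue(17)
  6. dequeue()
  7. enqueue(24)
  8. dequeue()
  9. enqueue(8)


enqueue(10) -> [10]
enqueue(14) -> [10, 14]
enqueue(35) -> [10, 14, 35]
dequeue()->10, [14, 35]
enqueue(17) -> [14, 35, 17]
dequeue()->14, [35, 17]
enqueue(24) -> [35, 17, 24]
dequeue()->35, [17, 24]
enqueue(8) -> [17, 24, 8]

Final queue: [17, 24, 8]


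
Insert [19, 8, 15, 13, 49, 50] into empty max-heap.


Insert 19: [19]
Insert 8: [19, 8]
Insert 15: [19, 8, 15]
Insert 13: [19, 13, 15, 8]
Insert 49: [49, 19, 15, 8, 13]
Insert 50: [50, 19, 49, 8, 13, 15]

Final heap: [50, 19, 49, 8, 13, 15]


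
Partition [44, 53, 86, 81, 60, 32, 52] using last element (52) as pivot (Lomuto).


Pivot: 52
  44 <= 52: advance i (no swap)
  32 <= 52: swap -> [44, 32, 86, 81, 60, 53, 52]
Place pivot at 2: [44, 32, 52, 81, 60, 53, 86]

Partitioned: [44, 32, 52, 81, 60, 53, 86]


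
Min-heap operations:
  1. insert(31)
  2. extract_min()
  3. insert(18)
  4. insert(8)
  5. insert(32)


insert(31) -> [31]
extract_min()->31, []
insert(18) -> [18]
insert(8) -> [8, 18]
insert(32) -> [8, 18, 32]

Final heap: [8, 18, 32]


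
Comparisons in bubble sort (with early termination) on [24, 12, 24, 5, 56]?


Algorithm: bubble sort (with early termination)
Input: [24, 12, 24, 5, 56]
Sorted: [5, 12, 24, 24, 56]

10


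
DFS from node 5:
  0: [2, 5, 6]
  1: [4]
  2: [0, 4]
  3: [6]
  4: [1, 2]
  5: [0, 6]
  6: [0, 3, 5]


Visit 5, push [6, 0]
Visit 0, push [6, 2]
Visit 2, push [4]
Visit 4, push [1]
Visit 1, push []
Visit 6, push [3]
Visit 3, push []

DFS order: [5, 0, 2, 4, 1, 6, 3]


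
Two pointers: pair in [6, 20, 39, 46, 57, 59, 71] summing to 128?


lo=0(6)+hi=6(71)=77
lo=1(20)+hi=6(71)=91
lo=2(39)+hi=6(71)=110
lo=3(46)+hi=6(71)=117
lo=4(57)+hi=6(71)=128

Yes: 57+71=128


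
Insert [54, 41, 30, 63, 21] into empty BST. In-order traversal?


Insert 54: root
Insert 41: L from 54
Insert 30: L from 54 -> L from 41
Insert 63: R from 54
Insert 21: L from 54 -> L from 41 -> L from 30

In-order: [21, 30, 41, 54, 63]


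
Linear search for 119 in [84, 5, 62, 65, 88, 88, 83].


i=0: 84!=119
i=1: 5!=119
i=2: 62!=119
i=3: 65!=119
i=4: 88!=119
i=5: 88!=119
i=6: 83!=119

Not found, 7 comps


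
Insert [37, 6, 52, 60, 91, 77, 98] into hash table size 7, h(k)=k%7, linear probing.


Insert 37: h=2 -> slot 2
Insert 6: h=6 -> slot 6
Insert 52: h=3 -> slot 3
Insert 60: h=4 -> slot 4
Insert 91: h=0 -> slot 0
Insert 77: h=0, 1 probes -> slot 1
Insert 98: h=0, 5 probes -> slot 5

Table: [91, 77, 37, 52, 60, 98, 6]


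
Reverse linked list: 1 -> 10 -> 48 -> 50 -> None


Step 1: curr=1, set curr.next=prev(None) | reversed so far: 1
Step 2: curr=10, set curr.next=prev(1) | reversed so far: 10 -> 1
Step 3: curr=48, set curr.next=prev(10) | reversed so far: 48 -> 10 -> 1
Step 4: curr=50, set curr.next=prev(48) | reversed so far: 50 -> 48 -> 10 -> 1

50 -> 48 -> 10 -> 1 -> None


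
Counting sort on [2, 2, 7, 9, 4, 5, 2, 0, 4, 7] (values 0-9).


Input: [2, 2, 7, 9, 4, 5, 2, 0, 4, 7]
Counts: [1, 0, 3, 0, 2, 1, 0, 2, 0, 1]

Sorted: [0, 2, 2, 2, 4, 4, 5, 7, 7, 9]


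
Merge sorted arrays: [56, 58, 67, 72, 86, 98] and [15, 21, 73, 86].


Take 15 from B
Take 21 from B
Take 56 from A
Take 58 from A
Take 67 from A
Take 72 from A
Take 73 from B
Take 86 from A
Take 86 from B

Merged: [15, 21, 56, 58, 67, 72, 73, 86, 86, 98]


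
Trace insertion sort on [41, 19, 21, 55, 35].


Initial: [41, 19, 21, 55, 35]
Insert 19: [19, 41, 21, 55, 35]
Insert 21: [19, 21, 41, 55, 35]
Insert 55: [19, 21, 41, 55, 35]
Insert 35: [19, 21, 35, 41, 55]

Sorted: [19, 21, 35, 41, 55]


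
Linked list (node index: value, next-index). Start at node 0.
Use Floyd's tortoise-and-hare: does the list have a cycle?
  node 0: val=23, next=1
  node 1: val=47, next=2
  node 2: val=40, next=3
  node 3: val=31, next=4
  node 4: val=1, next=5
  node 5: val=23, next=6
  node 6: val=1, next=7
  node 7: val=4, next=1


Floyd's tortoise (slow, +1) and hare (fast, +2):
  init: slow=0, fast=0
  step 1: slow=1, fast=2
  step 2: slow=2, fast=4
  step 3: slow=3, fast=6
  step 4: slow=4, fast=1
  step 5: slow=5, fast=3
  step 6: slow=6, fast=5
  step 7: slow=7, fast=7
  slow == fast at node 7: cycle detected

Cycle: yes


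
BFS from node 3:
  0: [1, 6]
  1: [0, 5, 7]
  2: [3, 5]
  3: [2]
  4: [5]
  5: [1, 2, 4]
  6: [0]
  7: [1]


Visit 3, enqueue [2]
Visit 2, enqueue [5]
Visit 5, enqueue [1, 4]
Visit 1, enqueue [0, 7]
Visit 4, enqueue []
Visit 0, enqueue [6]
Visit 7, enqueue []
Visit 6, enqueue []

BFS order: [3, 2, 5, 1, 4, 0, 7, 6]


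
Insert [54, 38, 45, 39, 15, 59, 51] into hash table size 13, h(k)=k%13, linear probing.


Insert 54: h=2 -> slot 2
Insert 38: h=12 -> slot 12
Insert 45: h=6 -> slot 6
Insert 39: h=0 -> slot 0
Insert 15: h=2, 1 probes -> slot 3
Insert 59: h=7 -> slot 7
Insert 51: h=12, 2 probes -> slot 1

Table: [39, 51, 54, 15, None, None, 45, 59, None, None, None, None, 38]


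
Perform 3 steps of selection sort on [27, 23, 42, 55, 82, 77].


Initial: [27, 23, 42, 55, 82, 77]
Step 1: min=23 at 1
  Swap: [23, 27, 42, 55, 82, 77]
Step 2: min=27 at 1
  Swap: [23, 27, 42, 55, 82, 77]
Step 3: min=42 at 2
  Swap: [23, 27, 42, 55, 82, 77]

After 3 steps: [23, 27, 42, 55, 82, 77]


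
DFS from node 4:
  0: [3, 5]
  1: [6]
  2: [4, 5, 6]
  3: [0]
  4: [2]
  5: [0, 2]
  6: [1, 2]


Visit 4, push [2]
Visit 2, push [6, 5]
Visit 5, push [0]
Visit 0, push [3]
Visit 3, push []
Visit 6, push [1]
Visit 1, push []

DFS order: [4, 2, 5, 0, 3, 6, 1]


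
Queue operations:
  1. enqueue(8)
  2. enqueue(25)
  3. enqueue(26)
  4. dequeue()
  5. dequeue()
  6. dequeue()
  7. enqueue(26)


enqueue(8) -> [8]
enqueue(25) -> [8, 25]
enqueue(26) -> [8, 25, 26]
dequeue()->8, [25, 26]
dequeue()->25, [26]
dequeue()->26, []
enqueue(26) -> [26]

Final queue: [26]


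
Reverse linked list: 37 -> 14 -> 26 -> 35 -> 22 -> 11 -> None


Step 1: curr=37, set curr.next=prev(None) | reversed so far: 37
Step 2: curr=14, set curr.next=prev(37) | reversed so far: 14 -> 37
Step 3: curr=26, set curr.next=prev(14) | reversed so far: 26 -> 14 -> 37
Step 4: curr=35, set curr.next=prev(26) | reversed so far: 35 -> 26 -> 14 -> 37
Step 5: curr=22, set curr.next=prev(35) | reversed so far: 22 -> 35 -> 26 -> 14 -> 37
Step 6: curr=11, set curr.next=prev(22) | reversed so far: 11 -> 22 -> 35 -> 26 -> 14 -> 37

11 -> 22 -> 35 -> 26 -> 14 -> 37 -> None


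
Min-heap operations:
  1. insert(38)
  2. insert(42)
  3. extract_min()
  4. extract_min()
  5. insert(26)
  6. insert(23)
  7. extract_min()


insert(38) -> [38]
insert(42) -> [38, 42]
extract_min()->38, [42]
extract_min()->42, []
insert(26) -> [26]
insert(23) -> [23, 26]
extract_min()->23, [26]

Final heap: [26]


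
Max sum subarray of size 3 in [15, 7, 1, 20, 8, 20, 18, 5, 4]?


[0:3]: 23
[1:4]: 28
[2:5]: 29
[3:6]: 48
[4:7]: 46
[5:8]: 43
[6:9]: 27

Max: 48 at [3:6]


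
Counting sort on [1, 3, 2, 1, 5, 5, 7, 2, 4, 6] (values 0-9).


Input: [1, 3, 2, 1, 5, 5, 7, 2, 4, 6]
Counts: [0, 2, 2, 1, 1, 2, 1, 1, 0, 0]

Sorted: [1, 1, 2, 2, 3, 4, 5, 5, 6, 7]


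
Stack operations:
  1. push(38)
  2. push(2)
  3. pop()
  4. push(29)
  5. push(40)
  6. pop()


push(38) -> [38]
push(2) -> [38, 2]
pop()->2, [38]
push(29) -> [38, 29]
push(40) -> [38, 29, 40]
pop()->40, [38, 29]

Final stack: [38, 29]


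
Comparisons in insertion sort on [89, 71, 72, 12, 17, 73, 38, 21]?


Algorithm: insertion sort
Input: [89, 71, 72, 12, 17, 73, 38, 21]
Sorted: [12, 17, 21, 38, 71, 72, 73, 89]

23


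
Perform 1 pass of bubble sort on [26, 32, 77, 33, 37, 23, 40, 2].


Initial: [26, 32, 77, 33, 37, 23, 40, 2]
Pass 1: [26, 32, 33, 37, 23, 40, 2, 77] (5 swaps)

After 1 pass: [26, 32, 33, 37, 23, 40, 2, 77]


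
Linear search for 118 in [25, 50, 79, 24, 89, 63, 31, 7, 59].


i=0: 25!=118
i=1: 50!=118
i=2: 79!=118
i=3: 24!=118
i=4: 89!=118
i=5: 63!=118
i=6: 31!=118
i=7: 7!=118
i=8: 59!=118

Not found, 9 comps


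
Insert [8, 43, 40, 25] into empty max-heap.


Insert 8: [8]
Insert 43: [43, 8]
Insert 40: [43, 8, 40]
Insert 25: [43, 25, 40, 8]

Final heap: [43, 25, 40, 8]


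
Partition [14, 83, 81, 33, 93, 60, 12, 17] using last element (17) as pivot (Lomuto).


Pivot: 17
  14 <= 17: advance i (no swap)
  12 <= 17: swap -> [14, 12, 81, 33, 93, 60, 83, 17]
Place pivot at 2: [14, 12, 17, 33, 93, 60, 83, 81]

Partitioned: [14, 12, 17, 33, 93, 60, 83, 81]


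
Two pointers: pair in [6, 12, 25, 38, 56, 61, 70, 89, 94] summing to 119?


lo=0(6)+hi=8(94)=100
lo=1(12)+hi=8(94)=106
lo=2(25)+hi=8(94)=119

Yes: 25+94=119


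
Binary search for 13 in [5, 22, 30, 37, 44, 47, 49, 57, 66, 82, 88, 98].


Step 1: lo=0, hi=11, mid=5, val=47
Step 2: lo=0, hi=4, mid=2, val=30
Step 3: lo=0, hi=1, mid=0, val=5
Step 4: lo=1, hi=1, mid=1, val=22

Not found


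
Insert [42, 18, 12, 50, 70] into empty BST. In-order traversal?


Insert 42: root
Insert 18: L from 42
Insert 12: L from 42 -> L from 18
Insert 50: R from 42
Insert 70: R from 42 -> R from 50

In-order: [12, 18, 42, 50, 70]


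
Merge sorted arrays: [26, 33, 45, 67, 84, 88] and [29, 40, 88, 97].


Take 26 from A
Take 29 from B
Take 33 from A
Take 40 from B
Take 45 from A
Take 67 from A
Take 84 from A
Take 88 from A

Merged: [26, 29, 33, 40, 45, 67, 84, 88, 88, 97]


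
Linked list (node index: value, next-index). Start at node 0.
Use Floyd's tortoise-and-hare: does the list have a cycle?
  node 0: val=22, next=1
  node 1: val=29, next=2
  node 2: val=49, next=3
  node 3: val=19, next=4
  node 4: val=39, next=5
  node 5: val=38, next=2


Floyd's tortoise (slow, +1) and hare (fast, +2):
  init: slow=0, fast=0
  step 1: slow=1, fast=2
  step 2: slow=2, fast=4
  step 3: slow=3, fast=2
  step 4: slow=4, fast=4
  slow == fast at node 4: cycle detected

Cycle: yes


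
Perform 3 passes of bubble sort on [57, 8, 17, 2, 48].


Initial: [57, 8, 17, 2, 48]
Pass 1: [8, 17, 2, 48, 57] (4 swaps)
Pass 2: [8, 2, 17, 48, 57] (1 swaps)
Pass 3: [2, 8, 17, 48, 57] (1 swaps)

After 3 passes: [2, 8, 17, 48, 57]


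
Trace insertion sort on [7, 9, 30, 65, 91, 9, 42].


Initial: [7, 9, 30, 65, 91, 9, 42]
Insert 9: [7, 9, 30, 65, 91, 9, 42]
Insert 30: [7, 9, 30, 65, 91, 9, 42]
Insert 65: [7, 9, 30, 65, 91, 9, 42]
Insert 91: [7, 9, 30, 65, 91, 9, 42]
Insert 9: [7, 9, 9, 30, 65, 91, 42]
Insert 42: [7, 9, 9, 30, 42, 65, 91]

Sorted: [7, 9, 9, 30, 42, 65, 91]


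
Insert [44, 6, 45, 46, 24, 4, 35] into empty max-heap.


Insert 44: [44]
Insert 6: [44, 6]
Insert 45: [45, 6, 44]
Insert 46: [46, 45, 44, 6]
Insert 24: [46, 45, 44, 6, 24]
Insert 4: [46, 45, 44, 6, 24, 4]
Insert 35: [46, 45, 44, 6, 24, 4, 35]

Final heap: [46, 45, 44, 6, 24, 4, 35]


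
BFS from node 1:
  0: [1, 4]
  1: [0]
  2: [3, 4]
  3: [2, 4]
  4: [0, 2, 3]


Visit 1, enqueue [0]
Visit 0, enqueue [4]
Visit 4, enqueue [2, 3]
Visit 2, enqueue []
Visit 3, enqueue []

BFS order: [1, 0, 4, 2, 3]


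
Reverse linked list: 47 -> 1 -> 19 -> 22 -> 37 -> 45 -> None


Step 1: curr=47, set curr.next=prev(None) | reversed so far: 47
Step 2: curr=1, set curr.next=prev(47) | reversed so far: 1 -> 47
Step 3: curr=19, set curr.next=prev(1) | reversed so far: 19 -> 1 -> 47
Step 4: curr=22, set curr.next=prev(19) | reversed so far: 22 -> 19 -> 1 -> 47
Step 5: curr=37, set curr.next=prev(22) | reversed so far: 37 -> 22 -> 19 -> 1 -> 47
Step 6: curr=45, set curr.next=prev(37) | reversed so far: 45 -> 37 -> 22 -> 19 -> 1 -> 47

45 -> 37 -> 22 -> 19 -> 1 -> 47 -> None


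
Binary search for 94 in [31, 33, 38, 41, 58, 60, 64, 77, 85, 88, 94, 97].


Step 1: lo=0, hi=11, mid=5, val=60
Step 2: lo=6, hi=11, mid=8, val=85
Step 3: lo=9, hi=11, mid=10, val=94

Found at index 10


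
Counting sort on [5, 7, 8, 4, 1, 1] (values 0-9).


Input: [5, 7, 8, 4, 1, 1]
Counts: [0, 2, 0, 0, 1, 1, 0, 1, 1, 0]

Sorted: [1, 1, 4, 5, 7, 8]


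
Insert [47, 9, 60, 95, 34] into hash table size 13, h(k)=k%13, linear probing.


Insert 47: h=8 -> slot 8
Insert 9: h=9 -> slot 9
Insert 60: h=8, 2 probes -> slot 10
Insert 95: h=4 -> slot 4
Insert 34: h=8, 3 probes -> slot 11

Table: [None, None, None, None, 95, None, None, None, 47, 9, 60, 34, None]


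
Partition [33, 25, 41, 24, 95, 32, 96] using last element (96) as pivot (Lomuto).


Pivot: 96
  33 <= 96: advance i (no swap)
  25 <= 96: advance i (no swap)
  41 <= 96: advance i (no swap)
  24 <= 96: advance i (no swap)
  95 <= 96: advance i (no swap)
  32 <= 96: advance i (no swap)
Place pivot at 6: [33, 25, 41, 24, 95, 32, 96]

Partitioned: [33, 25, 41, 24, 95, 32, 96]


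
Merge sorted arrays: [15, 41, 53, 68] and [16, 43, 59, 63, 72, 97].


Take 15 from A
Take 16 from B
Take 41 from A
Take 43 from B
Take 53 from A
Take 59 from B
Take 63 from B
Take 68 from A

Merged: [15, 16, 41, 43, 53, 59, 63, 68, 72, 97]


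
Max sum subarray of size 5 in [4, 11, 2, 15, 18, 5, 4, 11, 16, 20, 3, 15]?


[0:5]: 50
[1:6]: 51
[2:7]: 44
[3:8]: 53
[4:9]: 54
[5:10]: 56
[6:11]: 54
[7:12]: 65

Max: 65 at [7:12]


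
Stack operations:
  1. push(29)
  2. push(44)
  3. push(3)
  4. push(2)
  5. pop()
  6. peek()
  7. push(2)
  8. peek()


push(29) -> [29]
push(44) -> [29, 44]
push(3) -> [29, 44, 3]
push(2) -> [29, 44, 3, 2]
pop()->2, [29, 44, 3]
peek()->3
push(2) -> [29, 44, 3, 2]
peek()->2

Final stack: [29, 44, 3, 2]


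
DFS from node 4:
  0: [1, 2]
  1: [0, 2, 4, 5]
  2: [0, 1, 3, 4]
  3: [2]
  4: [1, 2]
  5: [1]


Visit 4, push [2, 1]
Visit 1, push [5, 2, 0]
Visit 0, push [2]
Visit 2, push [3]
Visit 3, push []
Visit 5, push []

DFS order: [4, 1, 0, 2, 3, 5]


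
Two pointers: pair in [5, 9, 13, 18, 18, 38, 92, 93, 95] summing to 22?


lo=0(5)+hi=8(95)=100
lo=0(5)+hi=7(93)=98
lo=0(5)+hi=6(92)=97
lo=0(5)+hi=5(38)=43
lo=0(5)+hi=4(18)=23
lo=0(5)+hi=3(18)=23
lo=0(5)+hi=2(13)=18
lo=1(9)+hi=2(13)=22

Yes: 9+13=22


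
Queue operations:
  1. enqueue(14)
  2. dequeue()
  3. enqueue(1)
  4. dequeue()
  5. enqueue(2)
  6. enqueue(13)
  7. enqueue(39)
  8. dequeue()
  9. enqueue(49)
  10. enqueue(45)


enqueue(14) -> [14]
dequeue()->14, []
enqueue(1) -> [1]
dequeue()->1, []
enqueue(2) -> [2]
enqueue(13) -> [2, 13]
enqueue(39) -> [2, 13, 39]
dequeue()->2, [13, 39]
enqueue(49) -> [13, 39, 49]
enqueue(45) -> [13, 39, 49, 45]

Final queue: [13, 39, 49, 45]


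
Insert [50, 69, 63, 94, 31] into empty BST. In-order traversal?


Insert 50: root
Insert 69: R from 50
Insert 63: R from 50 -> L from 69
Insert 94: R from 50 -> R from 69
Insert 31: L from 50

In-order: [31, 50, 63, 69, 94]


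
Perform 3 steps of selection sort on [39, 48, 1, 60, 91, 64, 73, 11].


Initial: [39, 48, 1, 60, 91, 64, 73, 11]
Step 1: min=1 at 2
  Swap: [1, 48, 39, 60, 91, 64, 73, 11]
Step 2: min=11 at 7
  Swap: [1, 11, 39, 60, 91, 64, 73, 48]
Step 3: min=39 at 2
  Swap: [1, 11, 39, 60, 91, 64, 73, 48]

After 3 steps: [1, 11, 39, 60, 91, 64, 73, 48]


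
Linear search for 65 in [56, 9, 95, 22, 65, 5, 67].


i=0: 56!=65
i=1: 9!=65
i=2: 95!=65
i=3: 22!=65
i=4: 65==65 found!

Found at 4, 5 comps


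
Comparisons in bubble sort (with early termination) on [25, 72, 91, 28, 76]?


Algorithm: bubble sort (with early termination)
Input: [25, 72, 91, 28, 76]
Sorted: [25, 28, 72, 76, 91]

9


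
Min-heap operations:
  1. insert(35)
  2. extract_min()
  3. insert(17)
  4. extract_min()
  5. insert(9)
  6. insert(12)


insert(35) -> [35]
extract_min()->35, []
insert(17) -> [17]
extract_min()->17, []
insert(9) -> [9]
insert(12) -> [9, 12]

Final heap: [9, 12]


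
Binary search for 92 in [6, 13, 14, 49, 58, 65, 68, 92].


Step 1: lo=0, hi=7, mid=3, val=49
Step 2: lo=4, hi=7, mid=5, val=65
Step 3: lo=6, hi=7, mid=6, val=68
Step 4: lo=7, hi=7, mid=7, val=92

Found at index 7


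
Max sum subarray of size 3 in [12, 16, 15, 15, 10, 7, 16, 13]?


[0:3]: 43
[1:4]: 46
[2:5]: 40
[3:6]: 32
[4:7]: 33
[5:8]: 36

Max: 46 at [1:4]


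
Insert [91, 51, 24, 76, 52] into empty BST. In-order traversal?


Insert 91: root
Insert 51: L from 91
Insert 24: L from 91 -> L from 51
Insert 76: L from 91 -> R from 51
Insert 52: L from 91 -> R from 51 -> L from 76

In-order: [24, 51, 52, 76, 91]


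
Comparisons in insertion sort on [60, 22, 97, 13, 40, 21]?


Algorithm: insertion sort
Input: [60, 22, 97, 13, 40, 21]
Sorted: [13, 21, 22, 40, 60, 97]

13


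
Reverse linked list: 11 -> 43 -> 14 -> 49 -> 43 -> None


Step 1: curr=11, set curr.next=prev(None) | reversed so far: 11
Step 2: curr=43, set curr.next=prev(11) | reversed so far: 43 -> 11
Step 3: curr=14, set curr.next=prev(43) | reversed so far: 14 -> 43 -> 11
Step 4: curr=49, set curr.next=prev(14) | reversed so far: 49 -> 14 -> 43 -> 11
Step 5: curr=43, set curr.next=prev(49) | reversed so far: 43 -> 49 -> 14 -> 43 -> 11

43 -> 49 -> 14 -> 43 -> 11 -> None


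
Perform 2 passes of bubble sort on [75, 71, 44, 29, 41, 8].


Initial: [75, 71, 44, 29, 41, 8]
Pass 1: [71, 44, 29, 41, 8, 75] (5 swaps)
Pass 2: [44, 29, 41, 8, 71, 75] (4 swaps)

After 2 passes: [44, 29, 41, 8, 71, 75]


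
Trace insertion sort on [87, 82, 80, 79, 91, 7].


Initial: [87, 82, 80, 79, 91, 7]
Insert 82: [82, 87, 80, 79, 91, 7]
Insert 80: [80, 82, 87, 79, 91, 7]
Insert 79: [79, 80, 82, 87, 91, 7]
Insert 91: [79, 80, 82, 87, 91, 7]
Insert 7: [7, 79, 80, 82, 87, 91]

Sorted: [7, 79, 80, 82, 87, 91]


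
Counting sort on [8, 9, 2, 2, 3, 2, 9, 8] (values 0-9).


Input: [8, 9, 2, 2, 3, 2, 9, 8]
Counts: [0, 0, 3, 1, 0, 0, 0, 0, 2, 2]

Sorted: [2, 2, 2, 3, 8, 8, 9, 9]


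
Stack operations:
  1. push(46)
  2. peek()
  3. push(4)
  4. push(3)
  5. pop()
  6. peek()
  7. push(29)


push(46) -> [46]
peek()->46
push(4) -> [46, 4]
push(3) -> [46, 4, 3]
pop()->3, [46, 4]
peek()->4
push(29) -> [46, 4, 29]

Final stack: [46, 4, 29]


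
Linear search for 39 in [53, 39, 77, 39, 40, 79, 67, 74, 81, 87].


i=0: 53!=39
i=1: 39==39 found!

Found at 1, 2 comps


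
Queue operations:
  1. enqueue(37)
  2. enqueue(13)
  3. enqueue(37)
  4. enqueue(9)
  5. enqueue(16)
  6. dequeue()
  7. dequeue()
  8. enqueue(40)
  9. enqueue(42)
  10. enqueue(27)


enqueue(37) -> [37]
enqueue(13) -> [37, 13]
enqueue(37) -> [37, 13, 37]
enqueue(9) -> [37, 13, 37, 9]
enqueue(16) -> [37, 13, 37, 9, 16]
dequeue()->37, [13, 37, 9, 16]
dequeue()->13, [37, 9, 16]
enqueue(40) -> [37, 9, 16, 40]
enqueue(42) -> [37, 9, 16, 40, 42]
enqueue(27) -> [37, 9, 16, 40, 42, 27]

Final queue: [37, 9, 16, 40, 42, 27]


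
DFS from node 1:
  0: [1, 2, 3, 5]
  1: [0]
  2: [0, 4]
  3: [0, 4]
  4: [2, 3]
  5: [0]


Visit 1, push [0]
Visit 0, push [5, 3, 2]
Visit 2, push [4]
Visit 4, push [3]
Visit 3, push []
Visit 5, push []

DFS order: [1, 0, 2, 4, 3, 5]


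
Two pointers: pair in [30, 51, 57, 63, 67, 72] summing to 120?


lo=0(30)+hi=5(72)=102
lo=1(51)+hi=5(72)=123
lo=1(51)+hi=4(67)=118
lo=2(57)+hi=4(67)=124
lo=2(57)+hi=3(63)=120

Yes: 57+63=120


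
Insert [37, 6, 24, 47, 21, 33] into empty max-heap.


Insert 37: [37]
Insert 6: [37, 6]
Insert 24: [37, 6, 24]
Insert 47: [47, 37, 24, 6]
Insert 21: [47, 37, 24, 6, 21]
Insert 33: [47, 37, 33, 6, 21, 24]

Final heap: [47, 37, 33, 6, 21, 24]


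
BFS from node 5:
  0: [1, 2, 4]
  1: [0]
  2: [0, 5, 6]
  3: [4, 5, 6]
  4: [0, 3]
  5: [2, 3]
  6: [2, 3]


Visit 5, enqueue [2, 3]
Visit 2, enqueue [0, 6]
Visit 3, enqueue [4]
Visit 0, enqueue [1]
Visit 6, enqueue []
Visit 4, enqueue []
Visit 1, enqueue []

BFS order: [5, 2, 3, 0, 6, 4, 1]


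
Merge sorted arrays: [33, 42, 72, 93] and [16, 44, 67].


Take 16 from B
Take 33 from A
Take 42 from A
Take 44 from B
Take 67 from B

Merged: [16, 33, 42, 44, 67, 72, 93]


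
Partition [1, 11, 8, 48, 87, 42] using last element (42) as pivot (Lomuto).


Pivot: 42
  1 <= 42: advance i (no swap)
  11 <= 42: advance i (no swap)
  8 <= 42: advance i (no swap)
Place pivot at 3: [1, 11, 8, 42, 87, 48]

Partitioned: [1, 11, 8, 42, 87, 48]


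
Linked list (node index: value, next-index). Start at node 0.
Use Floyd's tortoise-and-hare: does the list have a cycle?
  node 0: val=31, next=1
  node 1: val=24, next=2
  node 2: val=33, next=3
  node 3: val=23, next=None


Floyd's tortoise (slow, +1) and hare (fast, +2):
  init: slow=0, fast=0
  step 1: slow=1, fast=2
  step 2: fast 2->3->None, no cycle

Cycle: no


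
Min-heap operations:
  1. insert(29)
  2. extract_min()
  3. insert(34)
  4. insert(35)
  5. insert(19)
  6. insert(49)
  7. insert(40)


insert(29) -> [29]
extract_min()->29, []
insert(34) -> [34]
insert(35) -> [34, 35]
insert(19) -> [19, 35, 34]
insert(49) -> [19, 35, 34, 49]
insert(40) -> [19, 35, 34, 49, 40]

Final heap: [19, 35, 34, 49, 40]


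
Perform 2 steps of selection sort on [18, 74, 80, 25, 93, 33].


Initial: [18, 74, 80, 25, 93, 33]
Step 1: min=18 at 0
  Swap: [18, 74, 80, 25, 93, 33]
Step 2: min=25 at 3
  Swap: [18, 25, 80, 74, 93, 33]

After 2 steps: [18, 25, 80, 74, 93, 33]


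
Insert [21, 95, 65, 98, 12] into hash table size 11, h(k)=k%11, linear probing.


Insert 21: h=10 -> slot 10
Insert 95: h=7 -> slot 7
Insert 65: h=10, 1 probes -> slot 0
Insert 98: h=10, 2 probes -> slot 1
Insert 12: h=1, 1 probes -> slot 2

Table: [65, 98, 12, None, None, None, None, 95, None, None, 21]


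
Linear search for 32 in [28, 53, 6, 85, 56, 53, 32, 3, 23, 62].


i=0: 28!=32
i=1: 53!=32
i=2: 6!=32
i=3: 85!=32
i=4: 56!=32
i=5: 53!=32
i=6: 32==32 found!

Found at 6, 7 comps


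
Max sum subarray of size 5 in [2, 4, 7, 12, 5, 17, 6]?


[0:5]: 30
[1:6]: 45
[2:7]: 47

Max: 47 at [2:7]


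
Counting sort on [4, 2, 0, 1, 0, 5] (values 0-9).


Input: [4, 2, 0, 1, 0, 5]
Counts: [2, 1, 1, 0, 1, 1, 0, 0, 0, 0]

Sorted: [0, 0, 1, 2, 4, 5]


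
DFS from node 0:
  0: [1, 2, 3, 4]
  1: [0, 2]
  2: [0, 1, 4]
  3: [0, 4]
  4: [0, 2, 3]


Visit 0, push [4, 3, 2, 1]
Visit 1, push [2]
Visit 2, push [4]
Visit 4, push [3]
Visit 3, push []

DFS order: [0, 1, 2, 4, 3]


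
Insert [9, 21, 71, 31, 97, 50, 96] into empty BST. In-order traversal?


Insert 9: root
Insert 21: R from 9
Insert 71: R from 9 -> R from 21
Insert 31: R from 9 -> R from 21 -> L from 71
Insert 97: R from 9 -> R from 21 -> R from 71
Insert 50: R from 9 -> R from 21 -> L from 71 -> R from 31
Insert 96: R from 9 -> R from 21 -> R from 71 -> L from 97

In-order: [9, 21, 31, 50, 71, 96, 97]


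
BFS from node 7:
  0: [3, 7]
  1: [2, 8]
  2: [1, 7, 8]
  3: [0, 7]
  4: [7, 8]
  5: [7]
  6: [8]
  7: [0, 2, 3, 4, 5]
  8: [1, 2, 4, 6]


Visit 7, enqueue [0, 2, 3, 4, 5]
Visit 0, enqueue []
Visit 2, enqueue [1, 8]
Visit 3, enqueue []
Visit 4, enqueue []
Visit 5, enqueue []
Visit 1, enqueue []
Visit 8, enqueue [6]
Visit 6, enqueue []

BFS order: [7, 0, 2, 3, 4, 5, 1, 8, 6]


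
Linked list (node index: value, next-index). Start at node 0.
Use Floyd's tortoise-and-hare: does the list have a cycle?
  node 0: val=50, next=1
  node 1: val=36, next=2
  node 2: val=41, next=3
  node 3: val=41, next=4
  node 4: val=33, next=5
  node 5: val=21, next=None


Floyd's tortoise (slow, +1) and hare (fast, +2):
  init: slow=0, fast=0
  step 1: slow=1, fast=2
  step 2: slow=2, fast=4
  step 3: fast 4->5->None, no cycle

Cycle: no


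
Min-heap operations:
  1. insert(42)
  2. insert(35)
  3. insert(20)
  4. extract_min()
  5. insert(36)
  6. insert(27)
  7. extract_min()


insert(42) -> [42]
insert(35) -> [35, 42]
insert(20) -> [20, 42, 35]
extract_min()->20, [35, 42]
insert(36) -> [35, 42, 36]
insert(27) -> [27, 35, 36, 42]
extract_min()->27, [35, 42, 36]

Final heap: [35, 42, 36]


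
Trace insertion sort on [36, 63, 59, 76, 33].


Initial: [36, 63, 59, 76, 33]
Insert 63: [36, 63, 59, 76, 33]
Insert 59: [36, 59, 63, 76, 33]
Insert 76: [36, 59, 63, 76, 33]
Insert 33: [33, 36, 59, 63, 76]

Sorted: [33, 36, 59, 63, 76]


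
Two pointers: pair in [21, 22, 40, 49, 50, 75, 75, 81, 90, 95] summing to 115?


lo=0(21)+hi=9(95)=116
lo=0(21)+hi=8(90)=111
lo=1(22)+hi=8(90)=112
lo=2(40)+hi=8(90)=130
lo=2(40)+hi=7(81)=121
lo=2(40)+hi=6(75)=115

Yes: 40+75=115


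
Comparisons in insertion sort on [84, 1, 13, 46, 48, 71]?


Algorithm: insertion sort
Input: [84, 1, 13, 46, 48, 71]
Sorted: [1, 13, 46, 48, 71, 84]

9


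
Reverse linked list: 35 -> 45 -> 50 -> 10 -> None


Step 1: curr=35, set curr.next=prev(None) | reversed so far: 35
Step 2: curr=45, set curr.next=prev(35) | reversed so far: 45 -> 35
Step 3: curr=50, set curr.next=prev(45) | reversed so far: 50 -> 45 -> 35
Step 4: curr=10, set curr.next=prev(50) | reversed so far: 10 -> 50 -> 45 -> 35

10 -> 50 -> 45 -> 35 -> None


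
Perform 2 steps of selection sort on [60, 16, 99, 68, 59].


Initial: [60, 16, 99, 68, 59]
Step 1: min=16 at 1
  Swap: [16, 60, 99, 68, 59]
Step 2: min=59 at 4
  Swap: [16, 59, 99, 68, 60]

After 2 steps: [16, 59, 99, 68, 60]


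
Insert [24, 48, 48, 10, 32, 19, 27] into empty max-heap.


Insert 24: [24]
Insert 48: [48, 24]
Insert 48: [48, 24, 48]
Insert 10: [48, 24, 48, 10]
Insert 32: [48, 32, 48, 10, 24]
Insert 19: [48, 32, 48, 10, 24, 19]
Insert 27: [48, 32, 48, 10, 24, 19, 27]

Final heap: [48, 32, 48, 10, 24, 19, 27]


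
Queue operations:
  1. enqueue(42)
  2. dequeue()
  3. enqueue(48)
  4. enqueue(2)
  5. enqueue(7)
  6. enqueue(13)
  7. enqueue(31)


enqueue(42) -> [42]
dequeue()->42, []
enqueue(48) -> [48]
enqueue(2) -> [48, 2]
enqueue(7) -> [48, 2, 7]
enqueue(13) -> [48, 2, 7, 13]
enqueue(31) -> [48, 2, 7, 13, 31]

Final queue: [48, 2, 7, 13, 31]


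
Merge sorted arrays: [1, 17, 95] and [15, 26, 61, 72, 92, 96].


Take 1 from A
Take 15 from B
Take 17 from A
Take 26 from B
Take 61 from B
Take 72 from B
Take 92 from B
Take 95 from A

Merged: [1, 15, 17, 26, 61, 72, 92, 95, 96]


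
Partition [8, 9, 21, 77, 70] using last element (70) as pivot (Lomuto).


Pivot: 70
  8 <= 70: advance i (no swap)
  9 <= 70: advance i (no swap)
  21 <= 70: advance i (no swap)
Place pivot at 3: [8, 9, 21, 70, 77]

Partitioned: [8, 9, 21, 70, 77]
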